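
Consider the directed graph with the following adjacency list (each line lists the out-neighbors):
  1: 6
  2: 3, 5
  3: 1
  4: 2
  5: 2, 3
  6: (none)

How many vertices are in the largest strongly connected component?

{2, 5} are all mutually reachable — one SCC of size 2.
{1} is an SCC by itself.
{4} is an SCC by itself.
{6} is an SCC by itself.
{3} is an SCC by itself.
The largest has 2 vertices.

2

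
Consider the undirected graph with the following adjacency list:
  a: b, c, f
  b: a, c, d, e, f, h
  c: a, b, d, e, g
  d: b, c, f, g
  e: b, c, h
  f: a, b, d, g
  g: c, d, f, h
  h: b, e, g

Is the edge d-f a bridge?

No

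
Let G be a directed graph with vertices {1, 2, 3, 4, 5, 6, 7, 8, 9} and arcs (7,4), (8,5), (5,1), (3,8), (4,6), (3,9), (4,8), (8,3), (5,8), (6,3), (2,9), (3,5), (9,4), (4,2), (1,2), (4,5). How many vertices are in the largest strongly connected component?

{1, 2, 3, 4, 5, 6, 8, 9} are all mutually reachable — one SCC of size 8.
{7} is an SCC by itself.
The largest has 8 vertices.

8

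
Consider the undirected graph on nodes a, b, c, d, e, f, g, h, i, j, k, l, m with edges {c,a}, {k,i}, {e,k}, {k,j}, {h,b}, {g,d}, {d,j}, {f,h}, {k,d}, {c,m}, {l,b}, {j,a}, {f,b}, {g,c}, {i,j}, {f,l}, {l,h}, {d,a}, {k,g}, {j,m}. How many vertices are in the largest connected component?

9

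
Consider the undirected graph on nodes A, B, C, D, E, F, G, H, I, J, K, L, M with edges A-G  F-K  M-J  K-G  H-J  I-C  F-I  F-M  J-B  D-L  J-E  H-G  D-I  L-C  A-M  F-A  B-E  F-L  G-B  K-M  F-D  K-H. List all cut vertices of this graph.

F

Removing F increases the component count from 1 to 2, so F is a cut vertex.
By contrast removing C leaves 1 component; it is not a cut vertex. No other vertex is a cut vertex either.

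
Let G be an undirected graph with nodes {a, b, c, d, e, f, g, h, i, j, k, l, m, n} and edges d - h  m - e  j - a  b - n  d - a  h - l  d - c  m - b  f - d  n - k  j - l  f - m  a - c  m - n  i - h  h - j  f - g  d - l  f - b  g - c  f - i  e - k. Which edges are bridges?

none

The edges on the cycle h-j-l-h are not bridges since each lies on that cycle.
Every edge lies on some cycle, so there are no bridges.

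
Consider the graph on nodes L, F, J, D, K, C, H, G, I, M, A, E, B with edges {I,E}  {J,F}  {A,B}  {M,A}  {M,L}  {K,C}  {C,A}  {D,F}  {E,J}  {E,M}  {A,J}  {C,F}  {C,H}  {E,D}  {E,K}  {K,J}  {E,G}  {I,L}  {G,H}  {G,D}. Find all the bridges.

A-B

The edges on the cycle E-K-C-H-G-E are not bridges since each lies on that cycle.
But removing B—A disconnects B from A — this is a bridge.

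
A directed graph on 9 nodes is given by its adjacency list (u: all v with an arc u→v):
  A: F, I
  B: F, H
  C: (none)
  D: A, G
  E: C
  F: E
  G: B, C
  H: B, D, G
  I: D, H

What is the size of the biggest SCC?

6

{A, B, D, G, H, I} are all mutually reachable — one SCC of size 6.
{F} is an SCC by itself.
{C} is an SCC by itself.
{E} is an SCC by itself.
The largest has 6 vertices.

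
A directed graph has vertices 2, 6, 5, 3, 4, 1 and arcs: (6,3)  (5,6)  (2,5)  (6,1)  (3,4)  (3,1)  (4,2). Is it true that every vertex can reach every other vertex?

No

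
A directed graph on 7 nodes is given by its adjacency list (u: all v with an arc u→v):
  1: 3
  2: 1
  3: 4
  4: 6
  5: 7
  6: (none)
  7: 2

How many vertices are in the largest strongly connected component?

1

{7} is an SCC by itself.
{6} is an SCC by itself.
{4} is an SCC by itself.
{5} is an SCC by itself.
{2} is an SCC by itself.
(and 2 more singleton SCCs)
The largest has 1 vertex.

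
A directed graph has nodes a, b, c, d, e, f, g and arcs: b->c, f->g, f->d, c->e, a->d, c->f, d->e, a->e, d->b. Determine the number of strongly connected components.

{b, c, d, f} are all mutually reachable — one SCC of size 4.
{g} is an SCC by itself.
{e} is an SCC by itself.
{a} is an SCC by itself.
That gives 4 strongly connected components.

4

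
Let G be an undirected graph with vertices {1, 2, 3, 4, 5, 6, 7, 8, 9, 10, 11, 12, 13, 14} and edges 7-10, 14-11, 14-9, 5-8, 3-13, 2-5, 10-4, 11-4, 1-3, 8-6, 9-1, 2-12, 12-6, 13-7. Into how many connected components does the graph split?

2

Starting from 2 we can reach 2, 5, 6, 8, 12. That is one component of size 5.
Starting from 1 we can reach 1, 3, 4, 7, 9, 10, 11, 13, 14. That is one component of size 9.
Total: 2 components.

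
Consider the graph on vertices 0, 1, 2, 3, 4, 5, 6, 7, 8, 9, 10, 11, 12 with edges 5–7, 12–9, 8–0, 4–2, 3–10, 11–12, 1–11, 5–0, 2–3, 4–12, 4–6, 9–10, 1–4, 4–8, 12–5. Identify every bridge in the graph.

4-6, 5-7

The edges on the cycle 1-11-12-5-0-8-4-1 are not bridges since each lies on that cycle.
But removing 5–7 disconnects 5 from 7; removing 6–4 disconnects 6 from 4 — these are bridges.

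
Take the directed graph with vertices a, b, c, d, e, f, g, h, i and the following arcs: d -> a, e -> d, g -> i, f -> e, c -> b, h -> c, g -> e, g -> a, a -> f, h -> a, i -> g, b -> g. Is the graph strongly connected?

There is no directed path from c to h, so the graph is not strongly connected.

No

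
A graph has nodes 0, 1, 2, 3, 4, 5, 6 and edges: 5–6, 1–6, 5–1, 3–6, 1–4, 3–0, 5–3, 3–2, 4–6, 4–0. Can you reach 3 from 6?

Yes

From 6 we can reach 0, 1, 2, 3, 4, 5, 6, which includes 3.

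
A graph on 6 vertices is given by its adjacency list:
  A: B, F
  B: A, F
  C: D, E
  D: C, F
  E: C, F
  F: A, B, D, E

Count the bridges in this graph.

The edges on the cycle F-A-B-F are not bridges since each lies on that cycle.
Every edge lies on some cycle, so there are no bridges.

0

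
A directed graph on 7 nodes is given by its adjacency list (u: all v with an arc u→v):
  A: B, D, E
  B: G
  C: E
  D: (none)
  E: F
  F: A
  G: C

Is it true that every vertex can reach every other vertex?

No

There is no directed path from D to A, so the graph is not strongly connected.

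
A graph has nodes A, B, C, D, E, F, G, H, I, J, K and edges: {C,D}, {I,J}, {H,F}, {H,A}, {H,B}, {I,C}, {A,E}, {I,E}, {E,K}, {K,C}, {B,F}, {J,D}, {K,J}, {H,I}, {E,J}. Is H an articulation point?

Yes

Deleting H raises the number of components from 2 to 3, so H is a cut vertex.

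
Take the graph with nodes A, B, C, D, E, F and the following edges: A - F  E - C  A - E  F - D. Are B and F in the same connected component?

No

The component containing B is {B}, and F is not in it.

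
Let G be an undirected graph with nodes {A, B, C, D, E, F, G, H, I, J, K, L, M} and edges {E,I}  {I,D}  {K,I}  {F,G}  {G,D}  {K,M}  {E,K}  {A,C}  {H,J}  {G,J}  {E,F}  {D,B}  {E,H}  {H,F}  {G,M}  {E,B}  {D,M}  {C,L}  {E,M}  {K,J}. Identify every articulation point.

Removing C increases the component count from 2 to 3, so C is a cut vertex.
By contrast removing G leaves 2 components; it is not a cut vertex. No other vertex is a cut vertex either.

C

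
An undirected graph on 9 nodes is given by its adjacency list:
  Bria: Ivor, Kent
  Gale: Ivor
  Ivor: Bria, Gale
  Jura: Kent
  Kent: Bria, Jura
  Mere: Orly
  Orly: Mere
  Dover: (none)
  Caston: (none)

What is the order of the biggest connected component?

5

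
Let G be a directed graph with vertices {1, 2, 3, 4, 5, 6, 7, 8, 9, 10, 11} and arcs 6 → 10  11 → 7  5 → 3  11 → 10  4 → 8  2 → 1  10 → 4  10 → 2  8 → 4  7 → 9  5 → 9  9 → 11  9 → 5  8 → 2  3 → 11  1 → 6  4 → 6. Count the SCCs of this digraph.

2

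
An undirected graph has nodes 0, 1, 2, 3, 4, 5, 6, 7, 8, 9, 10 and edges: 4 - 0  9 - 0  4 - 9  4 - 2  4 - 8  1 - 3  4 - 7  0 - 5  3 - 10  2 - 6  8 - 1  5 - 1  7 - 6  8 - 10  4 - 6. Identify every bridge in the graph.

The edges on the cycle 4-9-0-4 are not bridges since each lies on that cycle.
Every edge lies on some cycle, so there are no bridges.

none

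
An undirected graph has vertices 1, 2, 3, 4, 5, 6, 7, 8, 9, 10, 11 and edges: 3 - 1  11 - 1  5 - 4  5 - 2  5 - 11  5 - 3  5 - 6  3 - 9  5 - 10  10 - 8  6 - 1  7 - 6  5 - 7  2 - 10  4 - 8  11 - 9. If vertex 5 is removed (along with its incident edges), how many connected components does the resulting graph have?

2

With 5 gone, the remaining components are: {2, 4, 8, 10}; {1, 3, 6, 7, 9, 11}.
That is 2 components.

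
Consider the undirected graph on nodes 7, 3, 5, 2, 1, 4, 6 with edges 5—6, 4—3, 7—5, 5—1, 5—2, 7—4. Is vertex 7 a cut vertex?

Yes

Deleting 7 raises the number of components from 1 to 2, so 7 is a cut vertex.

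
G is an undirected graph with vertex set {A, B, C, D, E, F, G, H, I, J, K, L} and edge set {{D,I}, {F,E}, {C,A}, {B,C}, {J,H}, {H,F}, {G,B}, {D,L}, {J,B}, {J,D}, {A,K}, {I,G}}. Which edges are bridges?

A-C, A-K, B-C, D-L, E-F, F-H, H-J

The edges on the cycle J-D-I-G-B-J are not bridges since each lies on that cycle.
But removing B–C disconnects B from C; removing D–L disconnects D from L; removing C–A disconnects C from A; removing K–A disconnects K from A — these are bridges.
In total 7 edges are bridges.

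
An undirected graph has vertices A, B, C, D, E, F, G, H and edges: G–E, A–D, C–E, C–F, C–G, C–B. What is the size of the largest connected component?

H is isolated — a component by itself.
Starting from A we can reach A, D. That is one component of size 2.
Starting from B we can reach B, C, E, F, G. That is one component of size 5.
The largest has 5 vertices.

5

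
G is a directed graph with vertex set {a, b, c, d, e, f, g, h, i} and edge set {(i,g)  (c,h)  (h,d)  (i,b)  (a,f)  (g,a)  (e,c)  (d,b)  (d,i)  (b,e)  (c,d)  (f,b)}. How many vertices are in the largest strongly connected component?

9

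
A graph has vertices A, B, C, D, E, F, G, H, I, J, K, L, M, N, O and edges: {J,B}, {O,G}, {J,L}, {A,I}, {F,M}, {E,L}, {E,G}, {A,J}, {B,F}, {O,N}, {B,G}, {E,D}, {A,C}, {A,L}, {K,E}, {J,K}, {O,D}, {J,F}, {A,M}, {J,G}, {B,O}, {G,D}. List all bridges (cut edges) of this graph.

The edges on the cycle J-K-E-L-J are not bridges since each lies on that cycle.
But removing O - N disconnects O from N; removing A - I disconnects A from I; removing A - C disconnects A from C — these are bridges.

A-C, A-I, N-O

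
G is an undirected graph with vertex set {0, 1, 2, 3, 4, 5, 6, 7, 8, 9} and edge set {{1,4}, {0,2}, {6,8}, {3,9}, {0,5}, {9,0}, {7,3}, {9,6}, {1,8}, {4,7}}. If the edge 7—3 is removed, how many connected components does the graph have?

7 and 3 are still connected via 7-4-1-8-6-9-3, so the component count stays at 1.

1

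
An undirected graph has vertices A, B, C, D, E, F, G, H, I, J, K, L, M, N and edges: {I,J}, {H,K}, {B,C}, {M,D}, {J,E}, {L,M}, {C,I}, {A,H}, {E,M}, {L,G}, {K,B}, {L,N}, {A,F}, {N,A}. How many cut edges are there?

3

The edges on the cycle L-N-A-H-K-B-C-I-J-E-M-L are not bridges since each lies on that cycle.
But removing L—G disconnects L from G; removing M—D disconnects M from D; removing A—F disconnects A from F — these are bridges.
That makes 3 bridges.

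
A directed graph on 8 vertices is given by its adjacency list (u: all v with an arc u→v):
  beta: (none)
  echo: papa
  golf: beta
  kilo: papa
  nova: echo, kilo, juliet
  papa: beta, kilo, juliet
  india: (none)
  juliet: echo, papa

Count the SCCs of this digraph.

{echo, kilo, papa, juliet} are all mutually reachable — one SCC of size 4.
{india} is an SCC by itself.
{nova} is an SCC by itself.
{beta} is an SCC by itself.
{golf} is an SCC by itself.
That gives 5 strongly connected components.

5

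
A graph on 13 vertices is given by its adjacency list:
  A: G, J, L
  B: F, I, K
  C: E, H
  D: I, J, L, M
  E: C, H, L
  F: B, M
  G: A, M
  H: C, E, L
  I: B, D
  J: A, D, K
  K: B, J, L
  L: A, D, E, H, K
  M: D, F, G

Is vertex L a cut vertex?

Yes

Deleting L raises the number of components from 1 to 2, so L is a cut vertex.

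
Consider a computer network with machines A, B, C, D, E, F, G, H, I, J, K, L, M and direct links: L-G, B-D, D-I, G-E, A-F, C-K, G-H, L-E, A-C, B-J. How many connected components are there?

4

M is isolated — a component by itself.
Starting from A we can reach A, C, F, K. That is one component of size 4.
Starting from E we can reach E, G, H, L. That is one component of size 4.
Starting from B we can reach B, D, I, J. That is one component of size 4.
Total: 4 components.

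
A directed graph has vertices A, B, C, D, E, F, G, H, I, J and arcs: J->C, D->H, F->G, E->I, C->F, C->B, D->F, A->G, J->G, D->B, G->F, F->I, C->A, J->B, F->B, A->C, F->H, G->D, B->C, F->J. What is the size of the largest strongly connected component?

7

{A, B, C, D, F, G, J} are all mutually reachable — one SCC of size 7.
{H} is an SCC by itself.
{I} is an SCC by itself.
{E} is an SCC by itself.
The largest has 7 vertices.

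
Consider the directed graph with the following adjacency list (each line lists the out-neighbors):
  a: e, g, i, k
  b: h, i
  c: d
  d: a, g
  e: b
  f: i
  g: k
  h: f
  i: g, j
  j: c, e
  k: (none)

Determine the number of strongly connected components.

{a, b, c, d, e, f, h, i, j} are all mutually reachable — one SCC of size 9.
{g} is an SCC by itself.
{k} is an SCC by itself.
That gives 3 strongly connected components.

3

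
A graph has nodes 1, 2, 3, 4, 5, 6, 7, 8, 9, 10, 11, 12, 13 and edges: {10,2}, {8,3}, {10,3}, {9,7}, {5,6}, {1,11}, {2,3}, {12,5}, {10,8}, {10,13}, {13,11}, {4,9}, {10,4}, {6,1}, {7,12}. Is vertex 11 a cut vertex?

Deleting 11 leaves 1 component (was 1) (its neighbors 1, 13 remain connected to each other), so 11 is not a cut vertex.

No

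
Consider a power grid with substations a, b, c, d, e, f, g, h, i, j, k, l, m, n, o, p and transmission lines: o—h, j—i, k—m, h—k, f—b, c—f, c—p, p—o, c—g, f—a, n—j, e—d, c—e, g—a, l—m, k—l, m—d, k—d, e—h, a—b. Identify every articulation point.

Removing c increases the component count from 2 to 3, so c is a cut vertex.
Removing j increases the component count from 2 to 3, so j is a cut vertex.
By contrast removing o leaves 2 components; it is not a cut vertex. No other vertex is a cut vertex either.

c, j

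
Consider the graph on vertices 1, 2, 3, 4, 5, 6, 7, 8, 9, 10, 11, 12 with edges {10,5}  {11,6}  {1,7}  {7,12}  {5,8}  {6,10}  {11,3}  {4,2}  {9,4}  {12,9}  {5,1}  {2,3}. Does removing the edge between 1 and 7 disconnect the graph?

No

After removing 1 - 7, the path 1-5-10-6-11-3-2-4-9-12-7 still connects them, so the edge is not a bridge.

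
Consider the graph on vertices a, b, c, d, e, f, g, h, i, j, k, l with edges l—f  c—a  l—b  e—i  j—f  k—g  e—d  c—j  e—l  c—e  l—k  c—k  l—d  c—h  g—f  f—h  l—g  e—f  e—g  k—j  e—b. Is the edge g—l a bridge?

After removing g—l, the path g-e-l still connects them, so the edge is not a bridge.

No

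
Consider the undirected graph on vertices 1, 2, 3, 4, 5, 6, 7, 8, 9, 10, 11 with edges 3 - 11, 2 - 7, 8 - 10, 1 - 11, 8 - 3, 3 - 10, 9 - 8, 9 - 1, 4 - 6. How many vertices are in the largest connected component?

6

5 is isolated — a component by itself.
Starting from 2 we can reach 2, 7. That is one component of size 2.
Starting from 4 we can reach 4, 6. That is one component of size 2.
Starting from 1 we can reach 1, 3, 8, 9, 10, 11. That is one component of size 6.
The largest has 6 vertices.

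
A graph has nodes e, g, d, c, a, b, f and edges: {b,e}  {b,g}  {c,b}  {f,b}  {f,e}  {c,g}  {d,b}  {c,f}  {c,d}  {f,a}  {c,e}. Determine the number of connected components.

1

Starting from a we can reach a, b, c, d, e, f, g. That is one component of size 7.
Total: 1 component.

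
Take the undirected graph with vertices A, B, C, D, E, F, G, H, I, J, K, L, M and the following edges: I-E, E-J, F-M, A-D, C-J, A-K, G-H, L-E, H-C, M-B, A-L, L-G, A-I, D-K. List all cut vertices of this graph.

A, M

Removing A increases the component count from 2 to 3, so A is a cut vertex.
Removing M increases the component count from 2 to 3, so M is a cut vertex.
By contrast removing L leaves 2 components; it is not a cut vertex. No other vertex is a cut vertex either.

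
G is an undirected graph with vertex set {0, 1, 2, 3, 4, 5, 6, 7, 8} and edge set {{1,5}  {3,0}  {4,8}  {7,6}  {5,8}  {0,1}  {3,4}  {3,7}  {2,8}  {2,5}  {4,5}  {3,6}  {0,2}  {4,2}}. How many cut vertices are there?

1

Removing 3 increases the component count from 1 to 2, so 3 is a cut vertex.
By contrast removing 4 leaves 1 component; it is not a cut vertex. No other vertex is a cut vertex either.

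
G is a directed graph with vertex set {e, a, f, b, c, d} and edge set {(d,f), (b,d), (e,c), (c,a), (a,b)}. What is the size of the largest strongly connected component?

{e} is an SCC by itself.
{b} is an SCC by itself.
{d} is an SCC by itself.
{c} is an SCC by itself.
{a} is an SCC by itself.
(and 1 more singleton SCC)
The largest has 1 vertex.

1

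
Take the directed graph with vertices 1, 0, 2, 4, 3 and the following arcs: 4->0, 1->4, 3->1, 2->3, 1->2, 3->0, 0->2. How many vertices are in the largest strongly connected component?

{0, 1, 2, 3, 4} are all mutually reachable — one SCC of size 5.
The largest has 5 vertices.

5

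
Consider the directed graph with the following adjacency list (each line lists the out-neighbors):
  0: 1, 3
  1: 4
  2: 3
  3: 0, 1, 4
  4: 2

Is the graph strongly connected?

From 4 we can reach every vertex (0, 1, 2, 3, 4), and every vertex can reach 4 (0, 1, 2, 3, 4). So the whole graph is one strongly connected component.

Yes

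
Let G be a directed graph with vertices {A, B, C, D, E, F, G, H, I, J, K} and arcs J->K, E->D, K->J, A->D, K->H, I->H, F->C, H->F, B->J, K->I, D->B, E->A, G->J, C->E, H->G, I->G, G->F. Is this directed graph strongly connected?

Yes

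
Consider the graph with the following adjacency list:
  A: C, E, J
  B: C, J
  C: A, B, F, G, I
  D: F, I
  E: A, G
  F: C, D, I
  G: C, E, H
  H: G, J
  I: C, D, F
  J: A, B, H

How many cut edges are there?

0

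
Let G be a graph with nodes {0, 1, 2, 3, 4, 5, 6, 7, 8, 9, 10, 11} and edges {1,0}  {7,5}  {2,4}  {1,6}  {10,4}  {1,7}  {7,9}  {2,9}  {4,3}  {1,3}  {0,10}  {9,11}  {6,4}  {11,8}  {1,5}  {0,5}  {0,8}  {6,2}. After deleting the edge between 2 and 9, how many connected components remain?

1

2 and 9 are still connected via 2-6-1-7-9, so the component count stays at 1.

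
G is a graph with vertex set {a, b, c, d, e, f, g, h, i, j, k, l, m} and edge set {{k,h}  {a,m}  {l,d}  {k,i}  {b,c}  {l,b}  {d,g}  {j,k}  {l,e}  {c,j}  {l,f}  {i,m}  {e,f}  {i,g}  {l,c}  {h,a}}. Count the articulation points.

1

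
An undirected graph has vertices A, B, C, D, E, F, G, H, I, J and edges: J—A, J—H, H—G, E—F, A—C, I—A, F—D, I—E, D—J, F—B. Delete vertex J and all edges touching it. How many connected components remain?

With J gone, the remaining components are: {G, H}; {A, B, C, D, E, F, I}.
That is 2 components.

2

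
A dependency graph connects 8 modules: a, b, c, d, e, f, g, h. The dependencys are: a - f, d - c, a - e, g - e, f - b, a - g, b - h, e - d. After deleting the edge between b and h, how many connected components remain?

Before removal there is 1 component.
b - h is a bridge — removing it separates b's side from h's side.
After removal: 2 components.

2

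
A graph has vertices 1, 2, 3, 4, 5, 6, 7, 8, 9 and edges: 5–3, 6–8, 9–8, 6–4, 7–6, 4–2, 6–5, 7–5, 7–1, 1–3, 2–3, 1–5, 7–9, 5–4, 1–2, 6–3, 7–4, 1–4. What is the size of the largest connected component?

Starting from 1 we can reach 1, 2, 3, 4, 5, 6, 7, 8, 9. That is one component of size 9.
The largest has 9 vertices.

9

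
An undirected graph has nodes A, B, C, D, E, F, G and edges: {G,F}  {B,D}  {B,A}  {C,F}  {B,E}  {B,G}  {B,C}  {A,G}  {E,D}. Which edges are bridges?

The edges on the cycle B-E-D-B are not bridges since each lies on that cycle.
Every edge lies on some cycle, so there are no bridges.

none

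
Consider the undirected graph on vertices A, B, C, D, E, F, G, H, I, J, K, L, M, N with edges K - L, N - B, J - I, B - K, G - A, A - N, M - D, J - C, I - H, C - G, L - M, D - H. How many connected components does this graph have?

3

F is isolated — a component by itself.
E is isolated — a component by itself.
Starting from A we can reach A, B, C, D, G, H, I, J, K, L, M, N. That is one component of size 12.
Total: 3 components.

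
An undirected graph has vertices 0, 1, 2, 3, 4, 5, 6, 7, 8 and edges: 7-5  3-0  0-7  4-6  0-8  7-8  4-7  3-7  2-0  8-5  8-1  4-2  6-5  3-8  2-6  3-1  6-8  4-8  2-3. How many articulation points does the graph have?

Removing 3, for instance, still leaves 1 component. No single vertex removal increases the component count — the graph has no articulation points.

0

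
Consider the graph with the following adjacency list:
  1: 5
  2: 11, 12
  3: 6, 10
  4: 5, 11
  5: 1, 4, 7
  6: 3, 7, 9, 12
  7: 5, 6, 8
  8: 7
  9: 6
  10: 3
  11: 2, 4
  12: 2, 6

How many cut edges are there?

The edges on the cycle 2-11-4-5-7-6-12-2 are not bridges since each lies on that cycle.
But removing 1-5 disconnects 1 from 5; removing 3-10 disconnects 3 from 10; removing 8-7 disconnects 8 from 7; removing 3-6 disconnects 3 from 6 — these are bridges.
In total 5 edges are bridges.

5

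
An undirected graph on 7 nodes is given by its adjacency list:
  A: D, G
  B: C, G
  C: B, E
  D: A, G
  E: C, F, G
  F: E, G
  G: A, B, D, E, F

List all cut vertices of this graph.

G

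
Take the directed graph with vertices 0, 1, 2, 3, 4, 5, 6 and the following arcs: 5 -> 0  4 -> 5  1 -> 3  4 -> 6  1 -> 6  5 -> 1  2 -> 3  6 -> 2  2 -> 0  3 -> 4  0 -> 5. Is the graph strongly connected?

From 1 we can reach every vertex (0, 1, 2, 3, 4, 5, 6), and every vertex can reach 1 (0, 1, 2, 3, 4, 5, 6). So the whole graph is one strongly connected component.

Yes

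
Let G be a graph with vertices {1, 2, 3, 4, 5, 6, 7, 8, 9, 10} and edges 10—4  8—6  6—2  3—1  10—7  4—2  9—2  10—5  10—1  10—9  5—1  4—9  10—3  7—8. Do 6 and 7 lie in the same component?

From 6 we can reach 1, 2, 3, 4, 5, 6, 7, 8, 9, 10, which includes 7.

Yes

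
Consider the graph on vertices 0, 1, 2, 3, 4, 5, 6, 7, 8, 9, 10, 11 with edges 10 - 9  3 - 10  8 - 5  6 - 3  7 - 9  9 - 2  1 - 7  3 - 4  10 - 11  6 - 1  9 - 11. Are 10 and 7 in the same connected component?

From 10 we can reach 1, 2, 3, 4, 6, 7, 9, 10, 11, which includes 7.

Yes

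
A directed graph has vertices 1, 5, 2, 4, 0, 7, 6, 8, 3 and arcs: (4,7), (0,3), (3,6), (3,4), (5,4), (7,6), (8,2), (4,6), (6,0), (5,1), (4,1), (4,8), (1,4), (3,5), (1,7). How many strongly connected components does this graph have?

{0, 1, 3, 4, 5, 6, 7} are all mutually reachable — one SCC of size 7.
{2} is an SCC by itself.
{8} is an SCC by itself.
That gives 3 strongly connected components.

3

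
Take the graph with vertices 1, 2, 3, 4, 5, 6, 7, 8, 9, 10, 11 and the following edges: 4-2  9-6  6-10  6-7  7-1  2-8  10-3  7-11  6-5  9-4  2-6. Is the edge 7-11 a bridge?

Removing 7-11 leaves no path between 7 and 11: the component count goes from 1 to 2. So it is a bridge.

Yes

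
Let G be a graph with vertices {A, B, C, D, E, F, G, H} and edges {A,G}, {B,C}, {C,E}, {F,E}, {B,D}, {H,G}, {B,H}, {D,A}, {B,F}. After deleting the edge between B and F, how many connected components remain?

1

B and F are still connected via B-C-E-F, so the component count stays at 1.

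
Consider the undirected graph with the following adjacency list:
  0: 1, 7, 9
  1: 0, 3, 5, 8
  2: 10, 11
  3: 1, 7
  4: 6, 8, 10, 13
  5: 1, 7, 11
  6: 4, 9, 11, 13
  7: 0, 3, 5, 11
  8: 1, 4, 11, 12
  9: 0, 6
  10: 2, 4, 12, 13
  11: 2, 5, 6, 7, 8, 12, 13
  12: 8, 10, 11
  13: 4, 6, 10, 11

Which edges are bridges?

The edges on the cycle 11-2-10-12-8-4-6-11 are not bridges since each lies on that cycle.
Every edge lies on some cycle, so there are no bridges.

none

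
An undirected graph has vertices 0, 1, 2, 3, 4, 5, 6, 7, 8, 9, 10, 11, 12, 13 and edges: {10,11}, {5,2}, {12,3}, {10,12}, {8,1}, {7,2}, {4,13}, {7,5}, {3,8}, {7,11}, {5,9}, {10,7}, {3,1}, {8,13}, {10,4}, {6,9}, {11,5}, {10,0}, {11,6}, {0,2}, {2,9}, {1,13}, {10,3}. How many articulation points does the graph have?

1

Removing 10 increases the component count from 1 to 2, so 10 is a cut vertex.
By contrast removing 12 leaves 1 component; it is not a cut vertex. No other vertex is a cut vertex either.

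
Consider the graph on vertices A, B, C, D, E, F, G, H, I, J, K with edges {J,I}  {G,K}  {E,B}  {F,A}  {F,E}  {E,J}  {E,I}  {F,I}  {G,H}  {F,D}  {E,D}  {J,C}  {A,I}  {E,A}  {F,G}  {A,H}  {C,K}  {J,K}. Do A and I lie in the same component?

From A we can reach A, B, C, D, E, F, G, H, I, J, K, which includes I.

Yes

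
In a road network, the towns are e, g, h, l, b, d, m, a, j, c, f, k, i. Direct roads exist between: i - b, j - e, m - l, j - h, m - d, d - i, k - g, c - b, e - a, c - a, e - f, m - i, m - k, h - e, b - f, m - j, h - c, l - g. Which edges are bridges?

none

The edges on the cycle j-h-c-a-e-j are not bridges since each lies on that cycle.
Every edge lies on some cycle, so there are no bridges.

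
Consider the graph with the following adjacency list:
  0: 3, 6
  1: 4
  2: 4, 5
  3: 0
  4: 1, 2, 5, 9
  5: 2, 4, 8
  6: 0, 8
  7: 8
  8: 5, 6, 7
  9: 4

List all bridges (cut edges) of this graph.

0-3, 0-6, 1-4, 4-9, 5-8, 6-8, 7-8

The edges on the cycle 5-2-4-5 are not bridges since each lies on that cycle.
But removing 7-8 disconnects 7 from 8; removing 5-8 disconnects 5 from 8; removing 6-0 disconnects 6 from 0; removing 8-6 disconnects 8 from 6 — these are bridges.
In total 7 edges are bridges.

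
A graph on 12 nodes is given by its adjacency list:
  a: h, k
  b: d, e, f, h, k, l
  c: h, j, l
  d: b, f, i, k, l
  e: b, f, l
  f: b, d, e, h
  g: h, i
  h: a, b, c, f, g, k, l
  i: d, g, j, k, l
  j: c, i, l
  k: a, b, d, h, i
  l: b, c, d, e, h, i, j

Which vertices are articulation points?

Removing j, for instance, still leaves 1 component. No single vertex removal increases the component count — the graph has no articulation points.

none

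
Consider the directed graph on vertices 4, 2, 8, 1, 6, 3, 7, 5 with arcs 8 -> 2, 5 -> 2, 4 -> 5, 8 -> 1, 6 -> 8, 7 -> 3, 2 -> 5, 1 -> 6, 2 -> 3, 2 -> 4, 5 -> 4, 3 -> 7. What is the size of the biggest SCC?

{1, 6, 8} are all mutually reachable — one SCC of size 3.
{2, 4, 5} are all mutually reachable — one SCC of size 3.
{3, 7} are all mutually reachable — one SCC of size 2.
The largest has 3 vertices.

3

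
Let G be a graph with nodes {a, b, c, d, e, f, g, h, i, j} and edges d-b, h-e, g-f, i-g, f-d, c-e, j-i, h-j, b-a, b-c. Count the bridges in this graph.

1

The edges on the cycle h-j-i-g-f-d-b-c-e-h are not bridges since each lies on that cycle.
But removing a-b disconnects a from b — this is a bridge.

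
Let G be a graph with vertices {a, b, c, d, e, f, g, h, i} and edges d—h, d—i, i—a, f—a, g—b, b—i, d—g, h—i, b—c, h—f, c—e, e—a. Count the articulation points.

Removing h, for instance, still leaves 1 component. No single vertex removal increases the component count — the graph has no articulation points.

0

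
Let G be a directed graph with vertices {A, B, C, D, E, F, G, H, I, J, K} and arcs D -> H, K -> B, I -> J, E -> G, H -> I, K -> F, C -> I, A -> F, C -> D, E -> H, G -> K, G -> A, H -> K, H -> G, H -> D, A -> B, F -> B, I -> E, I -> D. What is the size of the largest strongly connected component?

{D, E, H, I} are all mutually reachable — one SCC of size 4.
{C} is an SCC by itself.
{K} is an SCC by itself.
{A} is an SCC by itself.
{F} is an SCC by itself.
(and 3 more singleton SCCs)
The largest has 4 vertices.

4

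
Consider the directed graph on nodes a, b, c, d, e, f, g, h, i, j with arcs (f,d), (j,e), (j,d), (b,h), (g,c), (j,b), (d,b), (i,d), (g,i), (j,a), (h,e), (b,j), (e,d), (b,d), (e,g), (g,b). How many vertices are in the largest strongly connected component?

{b, d, e, g, h, i, j} are all mutually reachable — one SCC of size 7.
{f} is an SCC by itself.
{c} is an SCC by itself.
{a} is an SCC by itself.
The largest has 7 vertices.

7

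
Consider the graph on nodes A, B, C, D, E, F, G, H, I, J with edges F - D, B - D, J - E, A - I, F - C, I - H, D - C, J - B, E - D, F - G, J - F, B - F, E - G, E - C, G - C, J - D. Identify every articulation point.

Removing I increases the component count from 2 to 3, so I is a cut vertex.
By contrast removing F leaves 2 components; it is not a cut vertex. No other vertex is a cut vertex either.

I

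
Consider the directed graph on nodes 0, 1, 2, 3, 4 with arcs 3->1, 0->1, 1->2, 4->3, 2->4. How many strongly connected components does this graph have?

{1, 2, 3, 4} are all mutually reachable — one SCC of size 4.
{0} is an SCC by itself.
That gives 2 strongly connected components.

2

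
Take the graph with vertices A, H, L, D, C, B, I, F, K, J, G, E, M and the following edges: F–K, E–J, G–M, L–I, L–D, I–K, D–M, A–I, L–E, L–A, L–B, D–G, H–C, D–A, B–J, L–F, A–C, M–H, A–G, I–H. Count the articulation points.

Removing L increases the component count from 1 to 2, so L is a cut vertex.
By contrast removing E leaves 1 component; it is not a cut vertex. No other vertex is a cut vertex either.

1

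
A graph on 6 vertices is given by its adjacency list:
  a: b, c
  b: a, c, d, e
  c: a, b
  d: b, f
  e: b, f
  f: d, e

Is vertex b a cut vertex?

Deleting b raises the number of components from 1 to 2, so b is a cut vertex.

Yes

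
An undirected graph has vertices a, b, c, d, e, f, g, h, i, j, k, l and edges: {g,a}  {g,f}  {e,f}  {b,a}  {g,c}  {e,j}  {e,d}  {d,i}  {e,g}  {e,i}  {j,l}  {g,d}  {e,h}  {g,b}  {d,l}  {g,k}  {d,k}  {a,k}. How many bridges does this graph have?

The edges on the cycle e-j-l-d-e are not bridges since each lies on that cycle.
But removing c-g disconnects c from g; removing e-h disconnects e from h — these are bridges.
That makes 2 bridges.

2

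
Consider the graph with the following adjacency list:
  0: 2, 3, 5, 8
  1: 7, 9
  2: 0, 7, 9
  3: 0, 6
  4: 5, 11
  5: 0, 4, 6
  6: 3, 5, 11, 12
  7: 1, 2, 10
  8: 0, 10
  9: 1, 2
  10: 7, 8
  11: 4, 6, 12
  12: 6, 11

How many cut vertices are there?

Removing 0 increases the component count from 1 to 2, so 0 is a cut vertex.
By contrast removing 2 leaves 1 component; it is not a cut vertex. No other vertex is a cut vertex either.

1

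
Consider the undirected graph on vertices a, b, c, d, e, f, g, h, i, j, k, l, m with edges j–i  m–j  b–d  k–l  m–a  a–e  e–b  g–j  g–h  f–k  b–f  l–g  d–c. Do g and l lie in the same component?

Yes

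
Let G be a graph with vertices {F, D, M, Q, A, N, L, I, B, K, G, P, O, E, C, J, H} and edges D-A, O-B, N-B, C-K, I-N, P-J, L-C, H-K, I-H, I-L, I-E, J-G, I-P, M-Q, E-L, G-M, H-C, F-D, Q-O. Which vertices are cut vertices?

Removing D increases the component count from 2 to 3, so D is a cut vertex.
Removing I increases the component count from 2 to 3, so I is a cut vertex.
By contrast removing L leaves 2 components; it is not a cut vertex. No other vertex is a cut vertex either.

D, I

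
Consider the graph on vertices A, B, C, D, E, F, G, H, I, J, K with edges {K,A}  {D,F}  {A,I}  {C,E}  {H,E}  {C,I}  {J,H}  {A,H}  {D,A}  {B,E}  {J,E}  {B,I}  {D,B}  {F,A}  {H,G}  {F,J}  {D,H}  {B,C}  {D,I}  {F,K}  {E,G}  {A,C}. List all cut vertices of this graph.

none

Removing D, for instance, still leaves 1 component. No single vertex removal increases the component count — the graph has no articulation points.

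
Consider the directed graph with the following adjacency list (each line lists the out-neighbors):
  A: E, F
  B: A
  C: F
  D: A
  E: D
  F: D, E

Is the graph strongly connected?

There is no directed path from E to C, so the graph is not strongly connected.

No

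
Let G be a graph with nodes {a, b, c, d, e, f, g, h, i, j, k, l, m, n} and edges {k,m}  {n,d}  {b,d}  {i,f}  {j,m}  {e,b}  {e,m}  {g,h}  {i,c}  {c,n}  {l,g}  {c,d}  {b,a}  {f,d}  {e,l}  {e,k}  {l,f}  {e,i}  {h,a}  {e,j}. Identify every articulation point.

e

Removing e increases the component count from 1 to 2, so e is a cut vertex.
By contrast removing i leaves 1 component; it is not a cut vertex. No other vertex is a cut vertex either.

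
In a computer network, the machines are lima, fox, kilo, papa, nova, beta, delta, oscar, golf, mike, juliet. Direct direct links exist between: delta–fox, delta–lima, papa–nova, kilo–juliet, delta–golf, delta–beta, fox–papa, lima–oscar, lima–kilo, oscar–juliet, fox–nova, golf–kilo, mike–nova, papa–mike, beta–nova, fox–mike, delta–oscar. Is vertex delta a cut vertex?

Yes

Deleting delta raises the number of components from 1 to 2, so delta is a cut vertex.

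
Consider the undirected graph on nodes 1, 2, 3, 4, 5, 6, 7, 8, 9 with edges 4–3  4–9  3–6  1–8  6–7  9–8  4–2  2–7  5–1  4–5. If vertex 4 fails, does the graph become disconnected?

Deleting 4 raises the number of components from 1 to 2, so 4 is a cut vertex.

Yes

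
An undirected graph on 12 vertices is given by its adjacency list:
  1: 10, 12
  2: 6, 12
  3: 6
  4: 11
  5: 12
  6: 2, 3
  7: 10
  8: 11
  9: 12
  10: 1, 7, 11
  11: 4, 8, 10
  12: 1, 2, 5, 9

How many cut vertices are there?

6

Removing 1 increases the component count from 1 to 2, so 1 is a cut vertex.
Removing 2 increases the component count from 1 to 2, so 2 is a cut vertex.
Removing 6 increases the component count from 1 to 2, so 6 is a cut vertex.
Likewise 10, 11, 12 are cut vertices.
By contrast removing 3 leaves 1 component; it is not a cut vertex. No other vertex is a cut vertex either.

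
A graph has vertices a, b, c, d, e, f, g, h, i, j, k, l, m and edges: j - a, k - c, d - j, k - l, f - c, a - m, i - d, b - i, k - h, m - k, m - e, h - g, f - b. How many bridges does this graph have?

The edges on the cycle f-b-i-d-j-a-m-k-c-f are not bridges since each lies on that cycle.
But removing h - g disconnects h from g; removing h - k disconnects h from k; removing e - m disconnects e from m; removing l - k disconnects l from k — these are bridges.
That makes 4 bridges.

4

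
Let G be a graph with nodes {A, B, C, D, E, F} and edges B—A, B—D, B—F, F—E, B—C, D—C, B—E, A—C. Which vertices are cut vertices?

B

Removing B increases the component count from 1 to 2, so B is a cut vertex.
By contrast removing F leaves 1 component; it is not a cut vertex. No other vertex is a cut vertex either.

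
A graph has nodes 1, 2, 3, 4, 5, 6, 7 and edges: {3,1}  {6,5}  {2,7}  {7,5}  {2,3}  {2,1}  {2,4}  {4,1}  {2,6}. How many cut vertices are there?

1

Removing 2 increases the component count from 1 to 2, so 2 is a cut vertex.
By contrast removing 4 leaves 1 component; it is not a cut vertex. No other vertex is a cut vertex either.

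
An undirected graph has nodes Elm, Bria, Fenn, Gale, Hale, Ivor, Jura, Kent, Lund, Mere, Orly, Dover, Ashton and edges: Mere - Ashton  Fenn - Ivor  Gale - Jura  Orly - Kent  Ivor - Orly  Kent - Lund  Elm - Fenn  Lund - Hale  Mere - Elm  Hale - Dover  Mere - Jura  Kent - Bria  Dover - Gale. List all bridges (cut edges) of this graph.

Ashton-Mere, Bria-Kent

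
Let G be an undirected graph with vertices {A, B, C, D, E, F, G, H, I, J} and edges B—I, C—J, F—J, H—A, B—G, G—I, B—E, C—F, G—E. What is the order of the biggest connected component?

4

D is isolated — a component by itself.
Starting from A we can reach A, H. That is one component of size 2.
Starting from C we can reach C, F, J. That is one component of size 3.
Starting from B we can reach B, E, G, I. That is one component of size 4.
The largest has 4 vertices.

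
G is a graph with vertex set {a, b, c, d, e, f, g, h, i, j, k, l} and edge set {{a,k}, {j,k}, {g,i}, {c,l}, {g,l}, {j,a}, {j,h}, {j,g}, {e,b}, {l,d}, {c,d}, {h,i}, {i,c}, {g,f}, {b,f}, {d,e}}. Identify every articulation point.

j

Removing j increases the component count from 1 to 2, so j is a cut vertex.
By contrast removing h leaves 1 component; it is not a cut vertex. No other vertex is a cut vertex either.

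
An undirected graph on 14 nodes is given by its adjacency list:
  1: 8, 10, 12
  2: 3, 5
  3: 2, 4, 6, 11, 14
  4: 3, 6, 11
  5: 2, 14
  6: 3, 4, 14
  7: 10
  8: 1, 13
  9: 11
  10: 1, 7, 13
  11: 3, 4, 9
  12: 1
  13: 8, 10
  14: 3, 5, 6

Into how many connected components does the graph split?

2

Starting from 1 we can reach 1, 7, 8, 10, 12, 13. That is one component of size 6.
Starting from 2 we can reach 2, 3, 4, 5, 6, 9, 11, 14. That is one component of size 8.
Total: 2 components.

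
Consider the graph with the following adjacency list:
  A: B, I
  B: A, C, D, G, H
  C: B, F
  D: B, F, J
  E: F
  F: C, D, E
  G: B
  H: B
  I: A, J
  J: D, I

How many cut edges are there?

3

The edges on the cycle B-A-I-J-D-B are not bridges since each lies on that cycle.
But removing F-E disconnects F from E; removing B-G disconnects B from G; removing H-B disconnects H from B — these are bridges.
That makes 3 bridges.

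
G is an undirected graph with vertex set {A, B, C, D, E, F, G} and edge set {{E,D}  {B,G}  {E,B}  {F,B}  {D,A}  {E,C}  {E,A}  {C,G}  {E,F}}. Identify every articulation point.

Removing E increases the component count from 1 to 2, so E is a cut vertex.
By contrast removing G leaves 1 component; it is not a cut vertex. No other vertex is a cut vertex either.

E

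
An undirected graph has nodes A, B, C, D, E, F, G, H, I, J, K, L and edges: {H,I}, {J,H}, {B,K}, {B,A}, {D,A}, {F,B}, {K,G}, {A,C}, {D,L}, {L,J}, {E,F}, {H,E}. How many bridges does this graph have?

The edges on the cycle D-L-J-H-E-F-B-A-D are not bridges since each lies on that cycle.
But removing K–G disconnects K from G; removing I–H disconnects I from H; removing K–B disconnects K from B; removing C–A disconnects C from A — these are bridges.
That makes 4 bridges.

4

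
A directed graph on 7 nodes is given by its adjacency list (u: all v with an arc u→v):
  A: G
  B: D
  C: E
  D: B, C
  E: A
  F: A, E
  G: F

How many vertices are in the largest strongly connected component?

4

{A, E, F, G} are all mutually reachable — one SCC of size 4.
{B, D} are all mutually reachable — one SCC of size 2.
{C} is an SCC by itself.
The largest has 4 vertices.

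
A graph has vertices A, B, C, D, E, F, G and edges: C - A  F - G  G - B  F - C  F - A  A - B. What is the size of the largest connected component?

D is isolated — a component by itself.
E is isolated — a component by itself.
Starting from A we can reach A, B, C, F, G. That is one component of size 5.
The largest has 5 vertices.

5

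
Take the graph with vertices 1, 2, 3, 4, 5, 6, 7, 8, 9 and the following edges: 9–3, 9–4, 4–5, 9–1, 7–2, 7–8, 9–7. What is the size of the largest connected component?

6 is isolated — a component by itself.
Starting from 1 we can reach 1, 2, 3, 4, 5, 7, 8, 9. That is one component of size 8.
The largest has 8 vertices.

8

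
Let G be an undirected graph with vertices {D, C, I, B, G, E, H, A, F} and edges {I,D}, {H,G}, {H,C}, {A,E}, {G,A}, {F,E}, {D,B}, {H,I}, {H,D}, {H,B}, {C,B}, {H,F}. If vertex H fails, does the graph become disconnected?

Deleting H raises the number of components from 1 to 2, so H is a cut vertex.

Yes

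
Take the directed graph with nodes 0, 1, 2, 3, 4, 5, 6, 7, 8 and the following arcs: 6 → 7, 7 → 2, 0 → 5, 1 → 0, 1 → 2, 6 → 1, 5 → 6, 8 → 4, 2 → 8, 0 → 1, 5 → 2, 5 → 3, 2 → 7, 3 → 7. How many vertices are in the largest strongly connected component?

4

{0, 1, 5, 6} are all mutually reachable — one SCC of size 4.
{2, 7} are all mutually reachable — one SCC of size 2.
{8} is an SCC by itself.
{4} is an SCC by itself.
{3} is an SCC by itself.
The largest has 4 vertices.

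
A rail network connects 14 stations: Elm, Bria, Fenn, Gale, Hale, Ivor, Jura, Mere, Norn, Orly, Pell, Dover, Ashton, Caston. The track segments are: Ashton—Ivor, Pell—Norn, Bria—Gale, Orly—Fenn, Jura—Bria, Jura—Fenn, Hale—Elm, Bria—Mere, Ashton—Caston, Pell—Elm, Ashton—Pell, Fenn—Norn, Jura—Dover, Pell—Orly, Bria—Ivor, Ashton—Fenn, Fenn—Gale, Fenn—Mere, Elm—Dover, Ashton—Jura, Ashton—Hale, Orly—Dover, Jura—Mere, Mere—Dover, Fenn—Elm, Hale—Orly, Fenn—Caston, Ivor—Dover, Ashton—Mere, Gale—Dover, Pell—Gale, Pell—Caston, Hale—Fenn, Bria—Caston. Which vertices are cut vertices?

none

Removing Elm, for instance, still leaves 1 component. No single vertex removal increases the component count — the graph has no articulation points.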